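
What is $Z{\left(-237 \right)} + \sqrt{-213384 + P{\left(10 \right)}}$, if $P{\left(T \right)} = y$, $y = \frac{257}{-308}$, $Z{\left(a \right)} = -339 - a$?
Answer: $-102 + \frac{i \sqrt{5060634733}}{154} \approx -102.0 + 461.94 i$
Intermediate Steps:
$y = - \frac{257}{308}$ ($y = 257 \left(- \frac{1}{308}\right) = - \frac{257}{308} \approx -0.83442$)
$P{\left(T \right)} = - \frac{257}{308}$
$Z{\left(-237 \right)} + \sqrt{-213384 + P{\left(10 \right)}} = \left(-339 - -237\right) + \sqrt{-213384 - \frac{257}{308}} = \left(-339 + 237\right) + \sqrt{- \frac{65722529}{308}} = -102 + \frac{i \sqrt{5060634733}}{154}$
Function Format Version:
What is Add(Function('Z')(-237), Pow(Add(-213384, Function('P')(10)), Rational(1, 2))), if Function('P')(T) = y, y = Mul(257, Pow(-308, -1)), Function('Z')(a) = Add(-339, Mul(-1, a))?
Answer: Add(-102, Mul(Rational(1, 154), I, Pow(5060634733, Rational(1, 2)))) ≈ Add(-102.00, Mul(461.94, I))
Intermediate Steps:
y = Rational(-257, 308) (y = Mul(257, Rational(-1, 308)) = Rational(-257, 308) ≈ -0.83442)
Function('P')(T) = Rational(-257, 308)
Add(Function('Z')(-237), Pow(Add(-213384, Function('P')(10)), Rational(1, 2))) = Add(Add(-339, Mul(-1, -237)), Pow(Add(-213384, Rational(-257, 308)), Rational(1, 2))) = Add(Add(-339, 237), Pow(Rational(-65722529, 308), Rational(1, 2))) = Add(-102, Mul(Rational(1, 154), I, Pow(5060634733, Rational(1, 2))))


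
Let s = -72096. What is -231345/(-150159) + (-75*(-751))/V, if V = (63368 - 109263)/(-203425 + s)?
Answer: 155352409524030/459436487 ≈ 3.3814e+5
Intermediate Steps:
V = 45895/275521 (V = (63368 - 109263)/(-203425 - 72096) = -45895/(-275521) = -45895*(-1/275521) = 45895/275521 ≈ 0.16658)
-231345/(-150159) + (-75*(-751))/V = -231345/(-150159) + (-75*(-751))/(45895/275521) = -231345*(-1/150159) + 56325*(275521/45895) = 77115/50053 + 3103744065/9179 = 155352409524030/459436487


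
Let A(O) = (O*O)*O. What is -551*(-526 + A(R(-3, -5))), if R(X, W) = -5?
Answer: 358701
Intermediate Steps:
A(O) = O**3 (A(O) = O**2*O = O**3)
-551*(-526 + A(R(-3, -5))) = -551*(-526 + (-5)**3) = -551*(-526 - 125) = -551*(-651) = 358701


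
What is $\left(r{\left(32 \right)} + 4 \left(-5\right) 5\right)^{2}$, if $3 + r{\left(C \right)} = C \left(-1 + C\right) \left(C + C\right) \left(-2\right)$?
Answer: $16149072241$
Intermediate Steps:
$r{\left(C \right)} = -3 - 4 C^{2} \left(-1 + C\right)$ ($r{\left(C \right)} = -3 + C \left(-1 + C\right) \left(C + C\right) \left(-2\right) = -3 + C \left(-1 + C\right) 2 C \left(-2\right) = -3 + C 2 C \left(-1 + C\right) \left(-2\right) = -3 + 2 C^{2} \left(-1 + C\right) \left(-2\right) = -3 - 4 C^{2} \left(-1 + C\right)$)
$\left(r{\left(32 \right)} + 4 \left(-5\right) 5\right)^{2} = \left(\left(-3 - 4 \cdot 32^{3} + 4 \cdot 32^{2}\right) + 4 \left(-5\right) 5\right)^{2} = \left(\left(-3 - 131072 + 4 \cdot 1024\right) - 100\right)^{2} = \left(\left(-3 - 131072 + 4096\right) - 100\right)^{2} = \left(-126979 - 100\right)^{2} = \left(-127079\right)^{2} = 16149072241$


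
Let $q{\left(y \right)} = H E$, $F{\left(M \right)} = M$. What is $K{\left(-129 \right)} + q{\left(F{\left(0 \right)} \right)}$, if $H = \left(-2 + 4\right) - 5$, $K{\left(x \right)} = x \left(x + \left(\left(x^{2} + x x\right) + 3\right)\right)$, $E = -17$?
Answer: $-4277073$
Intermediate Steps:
$K{\left(x \right)} = x \left(3 + x + 2 x^{2}\right)$ ($K{\left(x \right)} = x \left(x + \left(\left(x^{2} + x^{2}\right) + 3\right)\right) = x \left(x + \left(2 x^{2} + 3\right)\right) = x \left(x + \left(3 + 2 x^{2}\right)\right) = x \left(3 + x + 2 x^{2}\right)$)
$H = -3$ ($H = 2 - 5 = -3$)
$q{\left(y \right)} = 51$ ($q{\left(y \right)} = \left(-3\right) \left(-17\right) = 51$)
$K{\left(-129 \right)} + q{\left(F{\left(0 \right)} \right)} = - 129 \left(3 - 129 + 2 \left(-129\right)^{2}\right) + 51 = - 129 \left(3 - 129 + 2 \cdot 16641\right) + 51 = - 129 \left(3 - 129 + 33282\right) + 51 = \left(-129\right) 33156 + 51 = -4277124 + 51 = -4277073$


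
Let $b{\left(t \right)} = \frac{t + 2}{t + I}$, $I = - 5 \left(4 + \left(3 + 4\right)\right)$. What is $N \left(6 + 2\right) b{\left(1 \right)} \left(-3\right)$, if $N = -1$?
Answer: $- \frac{4}{3} \approx -1.3333$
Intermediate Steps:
$I = -55$ ($I = - 5 \left(4 + 7\right) = \left(-5\right) 11 = -55$)
$b{\left(t \right)} = \frac{2 + t}{-55 + t}$ ($b{\left(t \right)} = \frac{t + 2}{t - 55} = \frac{2 + t}{-55 + t}$)
$N \left(6 + 2\right) b{\left(1 \right)} \left(-3\right) = - \left(6 + 2\right) \frac{2 + 1}{-55 + 1} \left(-3\right) = - 8 \frac{1}{-54} \cdot 3 \left(-3\right) = - 8 \left(\left(- \frac{1}{54}\right) 3\right) \left(-3\right) = - \frac{8 \left(-1\right)}{18} \left(-3\right) = \left(-1\right) \left(- \frac{4}{9}\right) \left(-3\right) = \frac{4}{9} \left(-3\right) = - \frac{4}{3}$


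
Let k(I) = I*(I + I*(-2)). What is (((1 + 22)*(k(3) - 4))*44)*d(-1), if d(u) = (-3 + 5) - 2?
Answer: 0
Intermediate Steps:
k(I) = -I² (k(I) = I*(I - 2*I) = I*(-I) = -I²)
d(u) = 0 (d(u) = 2 - 2 = 0)
(((1 + 22)*(k(3) - 4))*44)*d(-1) = (((1 + 22)*(-1*3² - 4))*44)*0 = ((23*(-1*9 - 4))*44)*0 = ((23*(-9 - 4))*44)*0 = ((23*(-13))*44)*0 = -299*44*0 = -13156*0 = 0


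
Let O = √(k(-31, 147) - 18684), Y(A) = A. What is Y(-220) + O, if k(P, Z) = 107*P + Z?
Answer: -220 + 7*I*√446 ≈ -220.0 + 147.83*I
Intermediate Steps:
k(P, Z) = Z + 107*P
O = 7*I*√446 (O = √((147 + 107*(-31)) - 18684) = √((147 - 3317) - 18684) = √(-3170 - 18684) = √(-21854) = 7*I*√446 ≈ 147.83*I)
Y(-220) + O = -220 + 7*I*√446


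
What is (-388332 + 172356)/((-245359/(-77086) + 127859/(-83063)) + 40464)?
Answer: -460964374140656/86367096748565 ≈ -5.3373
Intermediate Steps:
(-388332 + 172356)/((-245359/(-77086) + 127859/(-83063)) + 40464) = -215976/((-245359*(-1/77086) + 127859*(-1/83063)) + 40464) = -215976/((245359/77086 - 127859/83063) + 40464) = -215976/(10524115743/6402994418 + 40464) = -215976/259101290245695/6402994418 = -215976*6402994418/259101290245695 = -460964374140656/86367096748565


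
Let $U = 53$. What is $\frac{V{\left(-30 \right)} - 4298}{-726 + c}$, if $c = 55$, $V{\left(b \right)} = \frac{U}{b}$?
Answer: $\frac{128993}{20130} \approx 6.408$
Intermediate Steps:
$V{\left(b \right)} = \frac{53}{b}$
$\frac{V{\left(-30 \right)} - 4298}{-726 + c} = \frac{\frac{53}{-30} - 4298}{-726 + 55} = \frac{53 \left(- \frac{1}{30}\right) - 4298}{-671} = \left(- \frac{53}{30} - 4298\right) \left(- \frac{1}{671}\right) = \left(- \frac{128993}{30}\right) \left(- \frac{1}{671}\right) = \frac{128993}{20130}$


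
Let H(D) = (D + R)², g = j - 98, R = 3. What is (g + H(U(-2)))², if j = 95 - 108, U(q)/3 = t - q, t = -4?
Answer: 10404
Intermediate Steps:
U(q) = -12 - 3*q (U(q) = 3*(-4 - q) = -12 - 3*q)
j = -13
g = -111 (g = -13 - 98 = -111)
H(D) = (3 + D)² (H(D) = (D + 3)² = (3 + D)²)
(g + H(U(-2)))² = (-111 + (3 + (-12 - 3*(-2)))²)² = (-111 + (3 + (-12 + 6))²)² = (-111 + (3 - 6)²)² = (-111 + (-3)²)² = (-111 + 9)² = (-102)² = 10404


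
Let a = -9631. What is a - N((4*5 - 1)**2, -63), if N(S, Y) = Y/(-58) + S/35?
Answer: -19574073/2030 ≈ -9642.4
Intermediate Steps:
N(S, Y) = -Y/58 + S/35 (N(S, Y) = Y*(-1/58) + S*(1/35) = -Y/58 + S/35)
a - N((4*5 - 1)**2, -63) = -9631 - (-1/58*(-63) + (4*5 - 1)**2/35) = -9631 - (63/58 + (20 - 1)**2/35) = -9631 - (63/58 + (1/35)*19**2) = -9631 - (63/58 + (1/35)*361) = -9631 - (63/58 + 361/35) = -9631 - 1*23143/2030 = -9631 - 23143/2030 = -19574073/2030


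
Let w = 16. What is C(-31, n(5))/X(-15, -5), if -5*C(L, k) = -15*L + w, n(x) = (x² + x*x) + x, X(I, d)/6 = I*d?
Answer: -481/2250 ≈ -0.21378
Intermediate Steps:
X(I, d) = 6*I*d (X(I, d) = 6*(I*d) = 6*I*d)
n(x) = x + 2*x² (n(x) = (x² + x²) + x = 2*x² + x = x + 2*x²)
C(L, k) = -16/5 + 3*L (C(L, k) = -(-15*L + 16)/5 = -(16 - 15*L)/5 = -16/5 + 3*L)
C(-31, n(5))/X(-15, -5) = (-16/5 + 3*(-31))/((6*(-15)*(-5))) = (-16/5 - 93)/450 = -481/5*1/450 = -481/2250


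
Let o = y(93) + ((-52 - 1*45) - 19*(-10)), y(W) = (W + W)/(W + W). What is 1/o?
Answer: 1/94 ≈ 0.010638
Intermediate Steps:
y(W) = 1 (y(W) = (2*W)/((2*W)) = (2*W)*(1/(2*W)) = 1)
o = 94 (o = 1 + ((-52 - 1*45) - 19*(-10)) = 1 + ((-52 - 45) + 190) = 1 + (-97 + 190) = 1 + 93 = 94)
1/o = 1/94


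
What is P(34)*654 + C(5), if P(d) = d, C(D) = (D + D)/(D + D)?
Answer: 22237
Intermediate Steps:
C(D) = 1 (C(D) = (2*D)/((2*D)) = (2*D)*(1/(2*D)) = 1)
P(34)*654 + C(5) = 34*654 + 1 = 22236 + 1 = 22237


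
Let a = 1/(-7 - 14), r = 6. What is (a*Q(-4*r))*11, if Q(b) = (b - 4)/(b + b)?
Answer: -11/36 ≈ -0.30556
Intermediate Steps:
Q(b) = (-4 + b)/(2*b) (Q(b) = (-4 + b)/((2*b)) = (-4 + b)*(1/(2*b)) = (-4 + b)/(2*b))
a = -1/21 (a = 1/(-21) = -1/21 ≈ -0.047619)
(a*Q(-4*r))*11 = -(-4 - 4*6)/(42*((-4*6)))*11 = -(-4 - 24)/(42*(-24))*11 = -(-1)*(-28)/(42*24)*11 = -1/21*7/12*11 = -1/36*11 = -11/36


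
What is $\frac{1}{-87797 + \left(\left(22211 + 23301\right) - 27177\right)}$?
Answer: $- \frac{1}{69462} \approx -1.4396 \cdot 10^{-5}$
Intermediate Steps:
$\frac{1}{-87797 + \left(\left(22211 + 23301\right) - 27177\right)} = \frac{1}{-87797 + \left(45512 - 27177\right)} = \frac{1}{-87797 + 18335} = \frac{1}{-69462} = - \frac{1}{69462}$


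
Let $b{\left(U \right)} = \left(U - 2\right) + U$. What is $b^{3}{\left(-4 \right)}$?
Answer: $-1000$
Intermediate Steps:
$b{\left(U \right)} = -2 + 2 U$ ($b{\left(U \right)} = \left(-2 + U\right) + U = -2 + 2 U$)
$b^{3}{\left(-4 \right)} = \left(-2 + 2 \left(-4\right)\right)^{3} = \left(-2 - 8\right)^{3} = \left(-10\right)^{3} = -1000$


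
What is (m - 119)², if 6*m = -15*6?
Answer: 17956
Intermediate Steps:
m = -15 (m = (-15*6)/6 = (⅙)*(-90) = -15)
(m - 119)² = (-15 - 119)² = (-134)² = 17956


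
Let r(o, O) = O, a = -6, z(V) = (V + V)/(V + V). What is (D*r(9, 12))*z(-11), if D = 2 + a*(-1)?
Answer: 96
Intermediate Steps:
z(V) = 1 (z(V) = (2*V)/((2*V)) = (2*V)*(1/(2*V)) = 1)
D = 8 (D = 2 - 6*(-1) = 2 + 6 = 8)
(D*r(9, 12))*z(-11) = (8*12)*1 = 96*1 = 96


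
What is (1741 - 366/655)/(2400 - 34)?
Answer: 1139989/1549730 ≈ 0.73561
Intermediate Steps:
(1741 - 366/655)/(2400 - 34) = (1741 - 366*1/655)/2366 = (1741 - 366/655)*(1/2366) = (1139989/655)*(1/2366) = 1139989/1549730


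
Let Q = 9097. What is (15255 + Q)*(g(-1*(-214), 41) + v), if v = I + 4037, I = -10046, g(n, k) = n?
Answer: -141119840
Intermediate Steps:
v = -6009 (v = -10046 + 4037 = -6009)
(15255 + Q)*(g(-1*(-214), 41) + v) = (15255 + 9097)*(-1*(-214) - 6009) = 24352*(214 - 6009) = 24352*(-5795) = -141119840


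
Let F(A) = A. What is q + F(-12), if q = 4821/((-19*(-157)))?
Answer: -30975/2983 ≈ -10.384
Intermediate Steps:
q = 4821/2983 ≈ 1.6162
q + F(-12) = 4821/2983 - 12 = -30975/2983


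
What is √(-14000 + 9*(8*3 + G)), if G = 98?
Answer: I*√12902 ≈ 113.59*I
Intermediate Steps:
√(-14000 + 9*(8*3 + G)) = √(-14000 + 9*(8*3 + 98)) = √(-14000 + 9*(24 + 98)) = √(-14000 + 9*122) = √(-14000 + 1098) = √(-12902) = I*√12902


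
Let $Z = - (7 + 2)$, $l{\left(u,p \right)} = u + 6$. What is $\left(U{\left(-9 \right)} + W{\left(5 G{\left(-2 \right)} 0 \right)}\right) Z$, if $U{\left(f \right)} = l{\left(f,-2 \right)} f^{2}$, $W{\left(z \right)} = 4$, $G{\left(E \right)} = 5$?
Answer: $2151$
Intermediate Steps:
$l{\left(u,p \right)} = 6 + u$
$U{\left(f \right)} = f^{2} \left(6 + f\right)$ ($U{\left(f \right)} = \left(6 + f\right) f^{2} = f^{2} \left(6 + f\right)$)
$Z = -9$ ($Z = \left(-1\right) 9 = -9$)
$\left(U{\left(-9 \right)} + W{\left(5 G{\left(-2 \right)} 0 \right)}\right) Z = \left(\left(-9\right)^{2} \left(6 - 9\right) + 4\right) \left(-9\right) = \left(81 \left(-3\right) + 4\right) \left(-9\right) = \left(-243 + 4\right) \left(-9\right) = \left(-239\right) \left(-9\right) = 2151$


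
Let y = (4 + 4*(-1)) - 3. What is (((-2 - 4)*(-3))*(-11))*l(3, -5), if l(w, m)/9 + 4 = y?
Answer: 12474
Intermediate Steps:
y = -3 (y = (4 - 4) - 3 = 0 - 3 = -3)
l(w, m) = -63 (l(w, m) = -36 + 9*(-3) = -36 - 27 = -63)
(((-2 - 4)*(-3))*(-11))*l(3, -5) = (((-2 - 4)*(-3))*(-11))*(-63) = (-6*(-3)*(-11))*(-63) = (18*(-11))*(-63) = -198*(-63) = 12474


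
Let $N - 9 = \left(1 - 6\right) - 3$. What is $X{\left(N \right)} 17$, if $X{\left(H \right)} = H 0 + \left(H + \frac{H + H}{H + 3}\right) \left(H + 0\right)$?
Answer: $\frac{51}{2} \approx 25.5$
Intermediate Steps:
$N = 1$ ($N = 9 + \left(\left(1 - 6\right) - 3\right) = 9 - 8 = 1$)
$X{\left(H \right)} = H \left(H + \frac{2 H}{3 + H}\right)$ ($X{\left(H \right)} = 0 + \left(H + \frac{2 H}{3 + H}\right) H = 0 + H \left(H + \frac{2 H}{3 + H}\right) = H \left(H + \frac{2 H}{3 + H}\right)$)
$X{\left(N \right)} 17 = \frac{1^{2} \left(5 + 1\right)}{3 + 1} \cdot 17 = 1 \cdot \frac{1}{4} \cdot 6 \cdot 17 = \frac{3}{2} \cdot 17 = \frac{51}{2}$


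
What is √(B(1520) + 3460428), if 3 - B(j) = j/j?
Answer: √3460430 ≈ 1860.2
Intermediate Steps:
B(j) = 2 (B(j) = 3 - j/j = 3 - 1*1 = 3 - 1 = 2)
√(B(1520) + 3460428) = √(2 + 3460428) = √3460430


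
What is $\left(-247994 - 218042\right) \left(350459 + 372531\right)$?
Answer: $-336939367640$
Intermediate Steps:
$\left(-247994 - 218042\right) \left(350459 + 372531\right) = \left(-466036\right) 722990 = -336939367640$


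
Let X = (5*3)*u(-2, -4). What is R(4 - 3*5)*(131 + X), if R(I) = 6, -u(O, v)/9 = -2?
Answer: 2406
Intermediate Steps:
u(O, v) = 18 (u(O, v) = -9*(-2) = 18)
X = 270 (X = (5*3)*18 = 15*18 = 270)
R(4 - 3*5)*(131 + X) = 6*(131 + 270) = 6*401 = 2406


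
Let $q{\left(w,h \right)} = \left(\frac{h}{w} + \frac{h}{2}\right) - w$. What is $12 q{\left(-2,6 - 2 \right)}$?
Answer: $24$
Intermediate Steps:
$q{\left(w,h \right)} = \frac{h}{2} - w + \frac{h}{w}$ ($q{\left(w,h \right)} = \left(\frac{h}{w} + h \frac{1}{2}\right) - w = \left(\frac{h}{w} + \frac{h}{2}\right) - w = \left(\frac{h}{2} + \frac{h}{w}\right) - w = \frac{h}{2} - w + \frac{h}{w}$)
$12 q{\left(-2,6 - 2 \right)} = 12 \left(\frac{6 - 2}{2} - -2 + \frac{6 - 2}{-2}\right) = 12 \left(\frac{1}{2} \cdot 4 + 2 + 4 \left(- \frac{1}{2}\right)\right) = 12 \left(2 + 2 - 2\right) = 12 \cdot 2 = 24$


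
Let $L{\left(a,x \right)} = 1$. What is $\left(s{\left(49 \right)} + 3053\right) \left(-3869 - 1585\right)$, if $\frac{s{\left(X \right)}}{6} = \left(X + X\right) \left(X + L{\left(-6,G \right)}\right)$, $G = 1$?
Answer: $-176998662$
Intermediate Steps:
$s{\left(X \right)} = 12 X \left(1 + X\right)$ ($s{\left(X \right)} = 6 \left(X + X\right) \left(X + 1\right) = 6 \cdot 2 X \left(1 + X\right) = 12 X \left(1 + X\right)$)
$\left(s{\left(49 \right)} + 3053\right) \left(-3869 - 1585\right) = \left(12 \cdot 49 \left(1 + 49\right) + 3053\right) \left(-3869 - 1585\right) = \left(12 \cdot 49 \cdot 50 + 3053\right) \left(-5454\right) = \left(29400 + 3053\right) \left(-5454\right) = 32453 \left(-5454\right) = -176998662$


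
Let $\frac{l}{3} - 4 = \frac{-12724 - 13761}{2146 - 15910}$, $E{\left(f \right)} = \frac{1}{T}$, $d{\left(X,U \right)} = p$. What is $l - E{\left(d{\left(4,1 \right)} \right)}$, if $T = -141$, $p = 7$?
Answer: $\frac{11501869}{646908} \approx 17.78$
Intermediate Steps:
$d{\left(X,U \right)} = 7$
$E{\left(f \right)} = - \frac{1}{141}$ ($E{\left(f \right)} = \frac{1}{-141} = - \frac{1}{141}$)
$l = \frac{81541}{4588}$ ($l = 12 + 3 \frac{-12724 - 13761}{2146 - 15910} = 12 + 3 \left(- \frac{26485}{-13764}\right) = 12 + 3 \left(\left(-26485\right) \left(- \frac{1}{13764}\right)\right) = 12 + 3 \cdot \frac{26485}{13764} = 12 + \frac{26485}{4588} = \frac{81541}{4588} \approx 17.773$)
$l - E{\left(d{\left(4,1 \right)} \right)} = \frac{81541}{4588} - - \frac{1}{141} = \frac{81541}{4588} + \frac{1}{141} = \frac{11501869}{646908}$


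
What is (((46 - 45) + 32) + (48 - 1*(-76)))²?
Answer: 24649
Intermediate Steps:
(((46 - 45) + 32) + (48 - 1*(-76)))² = ((1 + 32) + (48 + 76))² = (33 + 124)² = 157² = 24649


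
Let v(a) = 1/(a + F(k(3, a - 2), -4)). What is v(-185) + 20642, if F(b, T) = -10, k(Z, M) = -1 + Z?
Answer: 4025189/195 ≈ 20642.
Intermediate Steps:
v(a) = 1/(-10 + a) (v(a) = 1/(a - 10) = 1/(-10 + a))
v(-185) + 20642 = 1/(-10 - 185) + 20642 = 1/(-195) + 20642 = -1/195 + 20642 = 4025189/195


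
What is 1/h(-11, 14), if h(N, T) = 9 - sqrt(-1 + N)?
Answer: 3/31 + 2*I*sqrt(3)/93 ≈ 0.096774 + 0.037248*I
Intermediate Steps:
1/h(-11, 14) = 1/(9 - sqrt(-1 - 11)) = 1/(9 - sqrt(-12)) = 1/(9 - 2*I*sqrt(3))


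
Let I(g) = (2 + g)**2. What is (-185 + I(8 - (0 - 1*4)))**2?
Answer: 121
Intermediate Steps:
(-185 + I(8 - (0 - 1*4)))**2 = (-185 + (2 + (8 - (0 - 1*4)))**2)**2 = (-185 + (2 + (8 - (0 - 4)))**2)**2 = (-185 + (2 + (8 - 1*(-4)))**2)**2 = (-185 + (2 + (8 + 4))**2)**2 = (-185 + (2 + 12)**2)**2 = (-185 + 14**2)**2 = (-185 + 196)**2 = 11**2 = 121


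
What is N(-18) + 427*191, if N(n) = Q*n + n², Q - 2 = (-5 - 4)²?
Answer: 80387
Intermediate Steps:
Q = 83 (Q = 2 + (-5 - 4)² = 2 + (-9)² = 2 + 81 = 83)
N(n) = n² + 83*n (N(n) = 83*n + n² = n² + 83*n)
N(-18) + 427*191 = -18*(83 - 18) + 427*191 = -18*65 + 81557 = -1170 + 81557 = 80387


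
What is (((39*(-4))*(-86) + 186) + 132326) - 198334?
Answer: -52406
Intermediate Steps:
(((39*(-4))*(-86) + 186) + 132326) - 198334 = ((-156*(-86) + 186) + 132326) - 198334 = ((13416 + 186) + 132326) - 198334 = (13602 + 132326) - 198334 = 145928 - 198334 = -52406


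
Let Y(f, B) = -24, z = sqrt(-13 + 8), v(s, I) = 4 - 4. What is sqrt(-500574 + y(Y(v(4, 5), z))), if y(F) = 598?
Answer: 2*I*sqrt(124994) ≈ 707.09*I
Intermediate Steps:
v(s, I) = 0
z = I*sqrt(5) (z = sqrt(-5) = I*sqrt(5) ≈ 2.2361*I)
sqrt(-500574 + y(Y(v(4, 5), z))) = sqrt(-500574 + 598) = sqrt(-499976) = 2*I*sqrt(124994)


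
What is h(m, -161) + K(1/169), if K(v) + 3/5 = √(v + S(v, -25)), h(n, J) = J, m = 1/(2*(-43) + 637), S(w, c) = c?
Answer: -808/5 + 8*I*√66/13 ≈ -161.6 + 4.9994*I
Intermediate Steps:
m = 1/551 (m = 1/(-86 + 637) = 1/551 ≈ 0.0018149)
K(v) = -⅗ + √(-25 + v) (K(v) = -⅗ + √(v - 25) = -⅗ + √(-25 + v))
h(m, -161) + K(1/169) = -161 + (-⅗ + √(-25 + 1/169)) = -161 + (-⅗ + √(-4224/169)) = -161 + (-⅗ + 8*I*√66/13) = -808/5 + 8*I*√66/13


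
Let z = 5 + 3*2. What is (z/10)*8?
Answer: 44/5 ≈ 8.8000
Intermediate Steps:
z = 11 (z = 5 + 6 = 11)
(z/10)*8 = (11/10)*8 = 44/5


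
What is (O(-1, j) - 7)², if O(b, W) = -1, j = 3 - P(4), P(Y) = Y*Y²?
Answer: 64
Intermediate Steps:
P(Y) = Y³
j = -61 (j = 3 - 1*4³ = 3 - 1*64 = 3 - 64 = -61)
(O(-1, j) - 7)² = (-1 - 7)² = (-8)² = 64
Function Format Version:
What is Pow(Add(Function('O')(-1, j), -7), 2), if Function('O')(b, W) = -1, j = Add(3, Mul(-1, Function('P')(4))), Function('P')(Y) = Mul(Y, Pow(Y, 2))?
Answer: 64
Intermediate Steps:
Function('P')(Y) = Pow(Y, 3)
j = -61 (j = Add(3, Mul(-1, Pow(4, 3))) = Add(3, Mul(-1, 64)) = Add(3, -64) = -61)
Pow(Add(Function('O')(-1, j), -7), 2) = Pow(Add(-1, -7), 2) = Pow(-8, 2) = 64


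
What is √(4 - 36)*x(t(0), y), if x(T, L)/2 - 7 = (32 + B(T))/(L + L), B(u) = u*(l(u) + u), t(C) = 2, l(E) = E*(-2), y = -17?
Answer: 840*I*√2/17 ≈ 69.879*I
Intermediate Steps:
l(E) = -2*E
B(u) = -u² (B(u) = u*(-2*u + u) = u*(-u) = -u²)
x(T, L) = 14 + (32 - T²)/L (x(T, L) = 14 + 2*((32 - T²)/(L + L)) = 14 + 2*((32 - T²)/((2*L))) = 14 + 2*((32 - T²)*(1/(2*L))) = 14 + 2*((32 - T²)/(2*L)) = 14 + (32 - T²)/L)
√(4 - 36)*x(t(0), y) = √(4 - 36)*((32 - 1*2² + 14*(-17))/(-17)) = √(-32)*(-(32 - 1*4 - 238)/17) = (4*I*√2)*(-(32 - 4 - 238)/17) = (4*I*√2)*(-1/17*(-210)) = (4*I*√2)*(210/17) = 840*I*√2/17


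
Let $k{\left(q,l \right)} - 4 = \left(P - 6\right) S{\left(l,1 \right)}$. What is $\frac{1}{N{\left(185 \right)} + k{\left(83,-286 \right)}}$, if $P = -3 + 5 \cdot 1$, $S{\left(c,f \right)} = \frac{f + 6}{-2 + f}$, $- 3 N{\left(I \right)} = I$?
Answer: $- \frac{3}{89} \approx -0.033708$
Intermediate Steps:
$N{\left(I \right)} = - \frac{I}{3}$
$S{\left(c,f \right)} = \frac{6 + f}{-2 + f}$
$P = 2$ ($P = -3 + 5 = 2$)
$k{\left(q,l \right)} = 32$ ($k{\left(q,l \right)} = 4 + \left(2 - 6\right) \frac{6 + 1}{-2 + 1} = 4 - 4 \frac{1}{-1} \cdot 7 = 4 - 4 \left(\left(-1\right) 7\right) = 4 - -28 = 4 + 28 = 32$)
$\frac{1}{N{\left(185 \right)} + k{\left(83,-286 \right)}} = \frac{1}{\left(- \frac{1}{3}\right) 185 + 32} = \frac{1}{- \frac{185}{3} + 32} = \frac{1}{- \frac{89}{3}} = - \frac{3}{89}$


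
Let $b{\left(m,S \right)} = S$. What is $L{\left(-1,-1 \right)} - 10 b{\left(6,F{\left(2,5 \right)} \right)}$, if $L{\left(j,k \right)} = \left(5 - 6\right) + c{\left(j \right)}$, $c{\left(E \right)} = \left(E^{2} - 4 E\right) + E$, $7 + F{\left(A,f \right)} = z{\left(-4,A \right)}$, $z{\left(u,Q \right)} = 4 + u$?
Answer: $73$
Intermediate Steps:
$F{\left(A,f \right)} = -7$ ($F{\left(A,f \right)} = -7 + \left(4 - 4\right) = -7 + 0 = -7$)
$c{\left(E \right)} = E^{2} - 3 E$
$L{\left(j,k \right)} = -1 + j \left(-3 + j\right)$ ($L{\left(j,k \right)} = \left(5 - 6\right) + j \left(-3 + j\right) = -1 + j \left(-3 + j\right)$)
$L{\left(-1,-1 \right)} - 10 b{\left(6,F{\left(2,5 \right)} \right)} = \left(-1 - \left(-3 - 1\right)\right) - -70 = \left(-1 - -4\right) + 70 = \left(-1 + 4\right) + 70 = 3 + 70 = 73$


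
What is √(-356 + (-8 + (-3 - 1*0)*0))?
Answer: 2*I*√91 ≈ 19.079*I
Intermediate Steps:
√(-356 + (-8 + (-3 - 1*0)*0)) = √(-356 + (-8 + (-3 + 0)*0)) = √(-356 + (-8 - 3*0)) = √(-356 + (-8 + 0)) = √(-356 - 8) = √(-364) = 2*I*√91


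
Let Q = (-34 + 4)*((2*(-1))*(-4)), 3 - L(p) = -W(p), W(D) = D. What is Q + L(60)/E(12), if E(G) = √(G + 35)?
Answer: -240 + 63*√47/47 ≈ -230.81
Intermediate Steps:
E(G) = √(35 + G)
L(p) = 3 + p (L(p) = 3 - (-1)*p = 3 + p)
Q = -240 (Q = -(-60)*(-4) = -30*8 = -240)
Q + L(60)/E(12) = -240 + (3 + 60)/(√(35 + 12)) = -240 + 63/(√47) = -240 + 63*(√47/47) = -240 + 63*√47/47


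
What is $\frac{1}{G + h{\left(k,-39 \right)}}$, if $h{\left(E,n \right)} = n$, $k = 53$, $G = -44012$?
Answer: $- \frac{1}{44051} \approx -2.2701 \cdot 10^{-5}$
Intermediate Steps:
$\frac{1}{G + h{\left(k,-39 \right)}} = \frac{1}{-44012 - 39} = \frac{1}{-44051} = - \frac{1}{44051}$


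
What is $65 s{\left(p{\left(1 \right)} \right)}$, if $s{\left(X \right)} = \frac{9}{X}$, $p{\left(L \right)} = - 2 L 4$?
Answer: $- \frac{585}{8} \approx -73.125$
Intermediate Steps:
$p{\left(L \right)} = - 8 L$
$65 s{\left(p{\left(1 \right)} \right)} = 65 \frac{9}{\left(-8\right) 1} = 65 \frac{9}{-8} = 65 \cdot 9 \left(- \frac{1}{8}\right) = 65 \left(- \frac{9}{8}\right) = - \frac{585}{8}$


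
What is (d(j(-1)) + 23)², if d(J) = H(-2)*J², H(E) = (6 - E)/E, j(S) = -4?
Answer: 1681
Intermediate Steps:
H(E) = (6 - E)/E
d(J) = -4*J² (d(J) = ((6 - 1*(-2))/(-2))*J² = (-(6 + 2)/2)*J² = (-½*8)*J² = -4*J²)
(d(j(-1)) + 23)² = (-4*(-4)² + 23)² = (-4*16 + 23)² = (-64 + 23)² = (-41)² = 1681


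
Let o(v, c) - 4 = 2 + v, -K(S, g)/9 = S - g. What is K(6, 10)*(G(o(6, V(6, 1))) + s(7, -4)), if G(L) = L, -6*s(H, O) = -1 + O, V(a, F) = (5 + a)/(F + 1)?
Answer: 462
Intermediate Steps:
V(a, F) = (5 + a)/(1 + F)
K(S, g) = -9*S + 9*g (K(S, g) = -9*(S - g) = -9*S + 9*g)
o(v, c) = 6 + v (o(v, c) = 4 + (2 + v) = 6 + v)
s(H, O) = ⅙ - O/6 (s(H, O) = -(-1 + O)/6 = ⅙ - O/6)
K(6, 10)*(G(o(6, V(6, 1))) + s(7, -4)) = (-9*6 + 9*10)*((6 + 6) + (⅙ - ⅙*(-4))) = (-54 + 90)*(12 + (⅙ + ⅔)) = 36*(12 + ⅚) = 36*(77/6) = 462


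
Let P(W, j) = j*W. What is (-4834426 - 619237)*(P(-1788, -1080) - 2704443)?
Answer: 4217879325189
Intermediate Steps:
P(W, j) = W*j
(-4834426 - 619237)*(P(-1788, -1080) - 2704443) = (-4834426 - 619237)*(-1788*(-1080) - 2704443) = -5453663*(1931040 - 2704443) = -5453663*(-773403) = 4217879325189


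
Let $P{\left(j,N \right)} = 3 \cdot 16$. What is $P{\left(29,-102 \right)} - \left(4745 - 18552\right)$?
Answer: $13855$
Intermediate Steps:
$P{\left(j,N \right)} = 48$
$P{\left(29,-102 \right)} - \left(4745 - 18552\right) = 48 - \left(4745 - 18552\right) = 48 - -13807 = 48 + 13807 = 13855$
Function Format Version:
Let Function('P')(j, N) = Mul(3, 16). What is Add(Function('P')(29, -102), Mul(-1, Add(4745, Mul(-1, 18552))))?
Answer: 13855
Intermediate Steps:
Function('P')(j, N) = 48
Add(Function('P')(29, -102), Mul(-1, Add(4745, Mul(-1, 18552)))) = Add(48, Mul(-1, Add(4745, Mul(-1, 18552)))) = Add(48, Mul(-1, Add(4745, -18552))) = Add(48, Mul(-1, -13807)) = Add(48, 13807) = 13855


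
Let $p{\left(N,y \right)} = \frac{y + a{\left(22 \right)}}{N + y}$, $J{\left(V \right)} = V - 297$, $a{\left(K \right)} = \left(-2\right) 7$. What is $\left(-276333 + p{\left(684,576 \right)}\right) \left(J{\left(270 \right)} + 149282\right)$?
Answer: $- \frac{5196745933159}{126} \approx -4.1244 \cdot 10^{10}$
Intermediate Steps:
$a{\left(K \right)} = -14$
$J{\left(V \right)} = -297 + V$
$p{\left(N,y \right)} = \frac{-14 + y}{N + y}$ ($p{\left(N,y \right)} = \frac{y - 14}{N + y} = \frac{-14 + y}{N + y}$)
$\left(-276333 + p{\left(684,576 \right)}\right) \left(J{\left(270 \right)} + 149282\right) = \left(-276333 + \frac{-14 + 576}{684 + 576}\right) \left(\left(-297 + 270\right) + 149282\right) = \left(-276333 + \frac{1}{1260} \cdot 562\right) \left(-27 + 149282\right) = \left(-276333 + \frac{1}{1260} \cdot 562\right) 149255 = \left(-276333 + \frac{281}{630}\right) 149255 = \left(- \frac{174089509}{630}\right) 149255 = - \frac{5196745933159}{126}$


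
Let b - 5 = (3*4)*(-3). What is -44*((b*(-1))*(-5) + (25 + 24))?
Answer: 4664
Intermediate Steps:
b = -31 (b = 5 + (3*4)*(-3) = 5 + 12*(-3) = 5 - 36 = -31)
-44*((b*(-1))*(-5) + (25 + 24)) = -44*(-31*(-1)*(-5) + (25 + 24)) = -44*(31*(-5) + 49) = -44*(-155 + 49) = -44*(-106) = 4664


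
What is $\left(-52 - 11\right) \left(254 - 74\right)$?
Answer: $-11340$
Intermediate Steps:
$\left(-52 - 11\right) \left(254 - 74\right) = \left(-63\right) 180 = -11340$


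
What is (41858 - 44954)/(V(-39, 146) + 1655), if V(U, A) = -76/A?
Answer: -75336/40259 ≈ -1.8713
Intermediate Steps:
(41858 - 44954)/(V(-39, 146) + 1655) = (41858 - 44954)/(-76/146 + 1655) = -3096/(-76*1/146 + 1655) = -3096/(-38/73 + 1655) = -3096/120777/73 = -3096*73/120777 = -75336/40259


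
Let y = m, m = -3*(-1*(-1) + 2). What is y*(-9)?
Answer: 81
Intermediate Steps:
m = -9 (m = -3*(1 + 2) = -3*3 = -9)
y = -9
y*(-9) = -9*(-9) = 81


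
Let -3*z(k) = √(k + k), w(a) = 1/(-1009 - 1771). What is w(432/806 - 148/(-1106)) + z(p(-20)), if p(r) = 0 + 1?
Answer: -1/2780 - √2/3 ≈ -0.47176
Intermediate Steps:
w(a) = -1/2780 (w(a) = 1/(-2780) = -1/2780)
p(r) = 1
z(k) = -√2*√k/3 (z(k) = -√(k + k)/3 = -√2*√k/3)
w(432/806 - 148/(-1106)) + z(p(-20)) = -1/2780 - √2*√1/3 = -1/2780 - ⅓*√2*1 = -1/2780 - √2/3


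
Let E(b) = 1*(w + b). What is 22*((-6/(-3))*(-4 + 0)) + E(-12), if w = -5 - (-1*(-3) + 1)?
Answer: -197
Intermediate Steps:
w = -9 (w = -5 - (3 + 1) = -5 - 1*4 = -5 - 4 = -9)
E(b) = -9 + b (E(b) = 1*(-9 + b) = -9 + b)
22*((-6/(-3))*(-4 + 0)) + E(-12) = 22*((-6/(-3))*(-4 + 0)) + (-9 - 12) = 22*(-6*(-⅓)*(-4)) - 21 = 22*(2*(-4)) - 21 = 22*(-8) - 21 = -176 - 21 = -197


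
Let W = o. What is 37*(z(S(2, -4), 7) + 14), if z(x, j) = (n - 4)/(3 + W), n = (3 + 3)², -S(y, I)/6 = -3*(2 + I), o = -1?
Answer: 1110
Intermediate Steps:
S(y, I) = 36 + 18*I (S(y, I) = -(-18)*(2 + I) = -6*(-6 - 3*I) = 36 + 18*I)
n = 36 (n = 6² = 36)
W = -1
z(x, j) = 16 (z(x, j) = (36 - 4)/(3 - 1) = 32/2 = 32*(½) = 16)
37*(z(S(2, -4), 7) + 14) = 37*(16 + 14) = 37*30 = 1110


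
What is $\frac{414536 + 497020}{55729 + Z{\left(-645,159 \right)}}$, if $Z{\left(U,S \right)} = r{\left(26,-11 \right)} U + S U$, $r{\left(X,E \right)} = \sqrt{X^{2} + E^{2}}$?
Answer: $- \frac{42684521256}{1861102351} + \frac{587953620 \sqrt{797}}{1861102351} \approx -14.016$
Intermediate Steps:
$r{\left(X,E \right)} = \sqrt{E^{2} + X^{2}}$
$Z{\left(U,S \right)} = S U + U \sqrt{797}$ ($Z{\left(U,S \right)} = \sqrt{\left(-11\right)^{2} + 26^{2}} U + S U = \sqrt{121 + 676} U + S U = \sqrt{797} U + S U = U \sqrt{797} + S U = S U + U \sqrt{797}$)
$\frac{414536 + 497020}{55729 + Z{\left(-645,159 \right)}} = \frac{414536 + 497020}{55729 - 645 \left(159 + \sqrt{797}\right)} = \frac{911556}{55729 - \left(102555 + 645 \sqrt{797}\right)} = \frac{911556}{-46826 - 645 \sqrt{797}}$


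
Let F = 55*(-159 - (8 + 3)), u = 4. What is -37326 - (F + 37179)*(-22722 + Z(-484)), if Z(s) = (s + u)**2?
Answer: -5779508388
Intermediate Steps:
F = -9350 (F = 55*(-159 - 1*11) = 55*(-159 - 11) = 55*(-170) = -9350)
Z(s) = (4 + s)**2 (Z(s) = (s + 4)**2 = (4 + s)**2)
-37326 - (F + 37179)*(-22722 + Z(-484)) = -37326 - (-9350 + 37179)*(-22722 + (4 - 484)**2) = -37326 - 27829*(-22722 + (-480)**2) = -37326 - 27829*(-22722 + 230400) = -37326 - 27829*207678 = -37326 - 1*5779471062 = -37326 - 5779471062 = -5779508388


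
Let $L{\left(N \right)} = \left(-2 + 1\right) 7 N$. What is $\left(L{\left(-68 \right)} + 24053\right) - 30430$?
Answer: $-5901$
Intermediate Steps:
$L{\left(N \right)} = - 7 N$ ($L{\left(N \right)} = \left(-1\right) 7 N = - 7 N$)
$\left(L{\left(-68 \right)} + 24053\right) - 30430 = \left(\left(-7\right) \left(-68\right) + 24053\right) - 30430 = \left(476 + 24053\right) - 30430 = 24529 - 30430 = -5901$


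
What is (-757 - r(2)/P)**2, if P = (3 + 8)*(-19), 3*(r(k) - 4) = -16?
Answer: 225285977449/393129 ≈ 5.7306e+5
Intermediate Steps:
r(k) = -4/3 (r(k) = 4 + (1/3)*(-16) = 4 - 16/3 = -4/3)
P = -209 (P = 11*(-19) = -209)
(-757 - r(2)/P)**2 = (-757 - (-4)/(3*(-209)))**2 = (-757 - (-4)*(-1)/(3*209))**2 = (-757 - 1*4/627)**2 = (-757 - 4/627)**2 = (-474643/627)**2 = 225285977449/393129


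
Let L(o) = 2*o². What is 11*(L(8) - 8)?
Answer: 1320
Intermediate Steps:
11*(L(8) - 8) = 11*(2*8² - 8) = 11*(2*64 - 8) = 11*(128 - 8) = 11*120 = 1320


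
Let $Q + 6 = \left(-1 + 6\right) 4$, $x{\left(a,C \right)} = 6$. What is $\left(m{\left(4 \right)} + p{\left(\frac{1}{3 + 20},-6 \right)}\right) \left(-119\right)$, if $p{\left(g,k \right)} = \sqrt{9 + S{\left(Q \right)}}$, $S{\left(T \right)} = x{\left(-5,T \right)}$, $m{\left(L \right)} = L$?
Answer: $-476 - 119 \sqrt{15} \approx -936.88$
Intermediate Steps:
$Q = 14$ ($Q = -6 + \left(-1 + 6\right) 4 = -6 + 5 \cdot 4 = -6 + 20 = 14$)
$S{\left(T \right)} = 6$
$p{\left(g,k \right)} = \sqrt{15}$ ($p{\left(g,k \right)} = \sqrt{9 + 6} = \sqrt{15}$)
$\left(m{\left(4 \right)} + p{\left(\frac{1}{3 + 20},-6 \right)}\right) \left(-119\right) = \left(4 + \sqrt{15}\right) \left(-119\right) = -476 - 119 \sqrt{15}$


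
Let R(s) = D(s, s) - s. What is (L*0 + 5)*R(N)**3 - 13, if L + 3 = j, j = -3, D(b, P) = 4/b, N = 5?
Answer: -9586/25 ≈ -383.44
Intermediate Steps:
R(s) = -s + 4/s (R(s) = 4/s - s = -s + 4/s)
L = -6 (L = -3 - 3 = -6)
(L*0 + 5)*R(N)**3 - 13 = (-6*0 + 5)*(-1*5 + 4/5)**3 - 13 = (0 + 5)*(-5 + 4*(1/5))**3 - 13 = 5*(-5 + 4/5)**3 - 13 = 5*(-21/5)**3 - 13 = 5*(-9261/125) - 13 = -9261/25 - 13 = -9586/25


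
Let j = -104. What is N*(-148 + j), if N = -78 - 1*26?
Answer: 26208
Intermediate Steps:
N = -104 (N = -78 - 26 = -104)
N*(-148 + j) = -104*(-148 - 104) = -104*(-252) = 26208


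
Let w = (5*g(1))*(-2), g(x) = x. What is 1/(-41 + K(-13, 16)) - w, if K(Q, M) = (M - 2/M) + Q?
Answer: 3042/305 ≈ 9.9738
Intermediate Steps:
K(Q, M) = M + Q - 2/M
w = -10 (w = (5*1)*(-2) = 5*(-2) = -10)
1/(-41 + K(-13, 16)) - w = 1/(-41 + (16 - 13 - 2/16)) - 1*(-10) = 1/(-41 + (16 - 13 - 2*1/16)) + 10 = 1/(-41 + (16 - 13 - ⅛)) + 10 = 1/(-41 + 23/8) + 10 = 1/(-305/8) + 10 = -8/305 + 10 = 3042/305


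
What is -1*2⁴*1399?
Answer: -22384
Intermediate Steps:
-1*2⁴*1399 = -1*16*1399 = -16*1399 = -22384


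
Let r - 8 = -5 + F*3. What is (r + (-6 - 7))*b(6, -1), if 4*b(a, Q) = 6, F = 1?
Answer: -21/2 ≈ -10.500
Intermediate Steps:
b(a, Q) = 3/2 (b(a, Q) = (1/4)*6 = 3/2)
r = 6 (r = 8 + (-5 + 1*3) = 8 + (-5 + 3) = 8 - 2 = 6)
(r + (-6 - 7))*b(6, -1) = (6 + (-6 - 7))*(3/2) = (6 - 13)*(3/2) = -7*3/2 = -21/2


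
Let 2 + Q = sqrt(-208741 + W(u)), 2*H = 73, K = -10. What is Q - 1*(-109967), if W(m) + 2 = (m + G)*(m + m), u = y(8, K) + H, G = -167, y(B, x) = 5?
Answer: 109965 + I*sqrt(876638)/2 ≈ 1.0997e+5 + 468.14*I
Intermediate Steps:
H = 73/2 (H = (1/2)*73 = 73/2 ≈ 36.500)
u = 83/2 (u = 5 + 73/2 = 83/2 ≈ 41.500)
W(m) = -2 + 2*m*(-167 + m) (W(m) = -2 + (m - 167)*(m + m) = -2 + (-167 + m)*(2*m) = -2 + 2*m*(-167 + m))
Q = -2 + I*sqrt(876638)/2 (Q = -2 + sqrt(-208741 + (-2 - 334*83/2 + 2*(83/2)**2)) = -2 + sqrt(-208741 + (-2 - 13861 + 2*(6889/4))) = -2 + sqrt(-208741 + (-2 - 13861 + 6889/2)) = -2 + sqrt(-208741 - 20837/2) = -2 + sqrt(-438319/2) = -2 + I*sqrt(876638)/2 ≈ -2.0 + 468.14*I)
Q - 1*(-109967) = (-2 + I*sqrt(876638)/2) - 1*(-109967) = (-2 + I*sqrt(876638)/2) + 109967 = 109965 + I*sqrt(876638)/2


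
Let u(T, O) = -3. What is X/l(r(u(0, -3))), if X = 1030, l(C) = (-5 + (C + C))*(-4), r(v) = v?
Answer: 515/22 ≈ 23.409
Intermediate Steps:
l(C) = 20 - 8*C (l(C) = (-5 + 2*C)*(-4) = 20 - 8*C)
X/l(r(u(0, -3))) = 1030/(20 - 8*(-3)) = 1030/(20 + 24) = 1030/44 = 1030*(1/44) = 515/22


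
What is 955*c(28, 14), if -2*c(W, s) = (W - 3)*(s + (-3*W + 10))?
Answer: 716250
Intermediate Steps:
c(W, s) = -(-3 + W)*(10 + s - 3*W)/2 (c(W, s) = -(W - 3)*(s + (-3*W + 10))/2 = -(-3 + W)*(s + (10 - 3*W))/2 = -(-3 + W)*(10 + s - 3*W)/2)
955*c(28, 14) = 955*(15 - 19/2*28 + (3/2)*14 + (3/2)*28**2 - 1/2*28*14) = 955*(15 - 266 + 21 + (3/2)*784 - 196) = 955*(15 - 266 + 21 + 1176 - 196) = 955*750 = 716250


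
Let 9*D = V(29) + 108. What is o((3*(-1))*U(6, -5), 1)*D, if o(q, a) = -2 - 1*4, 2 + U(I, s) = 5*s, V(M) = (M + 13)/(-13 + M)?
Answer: -295/4 ≈ -73.750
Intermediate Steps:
V(M) = (13 + M)/(-13 + M)
U(I, s) = -2 + 5*s
D = 295/24 (D = ((13 + 29)/(-13 + 29) + 108)/9 = (42/16 + 108)/9 = ((1/16)*42 + 108)/9 = (21/8 + 108)/9 = (⅑)*(885/8) = 295/24 ≈ 12.292)
o(q, a) = -6 (o(q, a) = -2 - 4 = -6)
o((3*(-1))*U(6, -5), 1)*D = -6*295/24 = -295/4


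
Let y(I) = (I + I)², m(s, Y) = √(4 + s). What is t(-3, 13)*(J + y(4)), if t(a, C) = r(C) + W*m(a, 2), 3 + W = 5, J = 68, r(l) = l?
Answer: 1980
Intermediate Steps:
y(I) = 4*I² (y(I) = (2*I)² = 4*I²)
W = 2 (W = -3 + 5 = 2)
t(a, C) = C + 2*√(4 + a)
t(-3, 13)*(J + y(4)) = (13 + 2*√(4 - 3))*(68 + 4*4²) = (13 + 2*√1)*(68 + 4*16) = (13 + 2*1)*(68 + 64) = (13 + 2)*132 = 15*132 = 1980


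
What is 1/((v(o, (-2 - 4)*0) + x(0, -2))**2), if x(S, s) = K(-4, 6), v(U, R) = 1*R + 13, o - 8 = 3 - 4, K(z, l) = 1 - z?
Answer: 1/324 ≈ 0.0030864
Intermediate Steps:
o = 7 (o = 8 + (3 - 4) = 8 - 1 = 7)
v(U, R) = 13 + R (v(U, R) = R + 13 = 13 + R)
x(S, s) = 5 (x(S, s) = 1 - 1*(-4) = 1 + 4 = 5)
1/((v(o, (-2 - 4)*0) + x(0, -2))**2) = 1/(((13 + (-2 - 4)*0) + 5)**2) = 1/(((13 - 6*0) + 5)**2) = 1/(((13 + 0) + 5)**2) = 1/((13 + 5)**2) = 1/(18**2) = 1/324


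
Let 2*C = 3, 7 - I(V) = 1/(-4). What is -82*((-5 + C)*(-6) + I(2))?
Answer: -4633/2 ≈ -2316.5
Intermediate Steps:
I(V) = 29/4 (I(V) = 7 - 1/(-4) = 7 - 1*(-1/4) = 7 + 1/4 = 29/4)
C = 3/2 (C = (1/2)*3 = 3/2 ≈ 1.5000)
-82*((-5 + C)*(-6) + I(2)) = -82*((-5 + 3/2)*(-6) + 29/4) = -82*(-7/2*(-6) + 29/4) = -82*(21 + 29/4) = -82*113/4 = -4633/2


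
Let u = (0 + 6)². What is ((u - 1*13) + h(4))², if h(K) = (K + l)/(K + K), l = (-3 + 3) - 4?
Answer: 529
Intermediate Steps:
u = 36 (u = 6² = 36)
l = -4 (l = 0 - 4 = -4)
h(K) = (-4 + K)/(2*K) (h(K) = (K - 4)/(K + K) = (-4 + K)/((2*K)) = (-4 + K)*(1/(2*K)) = (-4 + K)/(2*K))
((u - 1*13) + h(4))² = ((36 - 1*13) + (½)*(-4 + 4)/4)² = ((36 - 13) + (½)*(¼)*0)² = (23 + 0)² = 23² = 529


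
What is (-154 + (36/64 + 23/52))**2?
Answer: 1012703329/43264 ≈ 23408.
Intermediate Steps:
(-154 + (36/64 + 23/52))**2 = (-154 + (36*(1/64) + 23*(1/52)))**2 = (-154 + (9/16 + 23/52))**2 = (-154 + 209/208)**2 = (-31823/208)**2 = 1012703329/43264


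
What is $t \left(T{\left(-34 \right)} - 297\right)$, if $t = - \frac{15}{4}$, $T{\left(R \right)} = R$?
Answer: $\frac{4965}{4} \approx 1241.3$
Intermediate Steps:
$t = - \frac{15}{4}$ ($t = \left(-15\right) \frac{1}{4} = - \frac{15}{4} \approx -3.75$)
$t \left(T{\left(-34 \right)} - 297\right) = - \frac{15 \left(-34 - 297\right)}{4} = \left(- \frac{15}{4}\right) \left(-331\right) = \frac{4965}{4}$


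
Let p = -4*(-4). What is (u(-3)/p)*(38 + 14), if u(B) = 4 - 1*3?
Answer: 13/4 ≈ 3.2500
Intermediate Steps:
p = 16
u(B) = 1 (u(B) = 4 - 3 = 1)
(u(-3)/p)*(38 + 14) = (1/16)*(38 + 14) = (1*(1/16))*52 = (1/16)*52 = 13/4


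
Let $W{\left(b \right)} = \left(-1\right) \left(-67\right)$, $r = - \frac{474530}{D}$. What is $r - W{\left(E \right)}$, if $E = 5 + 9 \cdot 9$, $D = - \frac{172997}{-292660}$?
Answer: $- \frac{138887540599}{172997} \approx -8.0283 \cdot 10^{5}$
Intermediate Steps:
$D = \frac{172997}{292660}$ ($D = \left(-172997\right) \left(- \frac{1}{292660}\right) = \frac{172997}{292660} \approx 0.59112$)
$r = - \frac{138875949800}{172997}$ ($r = - \frac{474530}{\frac{172997}{292660}} = \left(-474530\right) \frac{292660}{172997} = - \frac{138875949800}{172997} \approx -8.0277 \cdot 10^{5}$)
$E = 86$ ($E = 5 + 81 = 86$)
$W{\left(b \right)} = 67$
$r - W{\left(E \right)} = - \frac{138875949800}{172997} - 67 = - \frac{138887540599}{172997}$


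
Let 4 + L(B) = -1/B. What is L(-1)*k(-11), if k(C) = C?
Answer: 33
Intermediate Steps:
L(B) = -4 - 1/B
L(-1)*k(-11) = (-4 - 1/(-1))*(-11) = (-4 - 1*(-1))*(-11) = (-4 + 1)*(-11) = -3*(-11) = 33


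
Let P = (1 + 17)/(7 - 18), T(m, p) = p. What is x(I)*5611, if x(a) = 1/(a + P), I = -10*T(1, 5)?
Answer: -61721/568 ≈ -108.66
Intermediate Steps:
P = -18/11 (P = 18/(-11) = 18*(-1/11) = -18/11 ≈ -1.6364)
I = -50 (I = -10*5 = -50)
x(a) = 1/(-18/11 + a) (x(a) = 1/(a - 18/11) = 1/(-18/11 + a))
x(I)*5611 = (11/(-18 + 11*(-50)))*5611 = (11/(-18 - 550))*5611 = (11/(-568))*5611 = (11*(-1/568))*5611 = -11/568*5611 = -61721/568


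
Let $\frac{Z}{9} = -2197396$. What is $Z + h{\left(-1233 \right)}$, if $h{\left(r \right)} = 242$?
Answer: $-19776322$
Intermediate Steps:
$Z = -19776564$ ($Z = 9 \left(-2197396\right) = -19776564$)
$Z + h{\left(-1233 \right)} = -19776564 + 242 = -19776322$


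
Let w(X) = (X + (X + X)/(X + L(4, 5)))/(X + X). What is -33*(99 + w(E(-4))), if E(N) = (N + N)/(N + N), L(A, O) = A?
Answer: -32901/10 ≈ -3290.1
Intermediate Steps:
E(N) = 1 (E(N) = (2*N)/((2*N)) = (2*N)*(1/(2*N)) = 1)
w(X) = (X + 2*X/(4 + X))/(2*X) (w(X) = (X + (X + X)/(X + 4))/(X + X) = (X + (2*X)/(4 + X))/((2*X)) = (X + 2*X/(4 + X))*(1/(2*X)) = (X + 2*X/(4 + X))/(2*X))
-33*(99 + w(E(-4))) = -33*(99 + (6 + 1)/(2*(4 + 1))) = -33*(99 + (1/2)*7/5) = -33*(99 + (1/2)*(1/5)*7) = -33*(99 + 7/10) = -33*997/10 = -32901/10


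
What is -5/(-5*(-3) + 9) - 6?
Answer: -149/24 ≈ -6.2083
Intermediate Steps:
-5/(-5*(-3) + 9) - 6 = -5/(15 + 9) - 6 = -5/24 - 6 = -149/24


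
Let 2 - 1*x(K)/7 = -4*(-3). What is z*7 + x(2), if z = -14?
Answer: -168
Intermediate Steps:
x(K) = -70 (x(K) = 14 - (-28)*(-3) = 14 - 7*12 = 14 - 84 = -70)
z*7 + x(2) = -14*7 - 70 = -98 - 70 = -168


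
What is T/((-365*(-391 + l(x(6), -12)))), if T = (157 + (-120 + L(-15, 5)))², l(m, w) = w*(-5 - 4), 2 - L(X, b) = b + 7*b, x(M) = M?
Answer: 1/103295 ≈ 9.6810e-6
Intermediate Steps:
L(X, b) = 2 - 8*b (L(X, b) = 2 - (b + 7*b) = 2 - 8*b)
l(m, w) = -9*w (l(m, w) = w*(-9) = -9*w)
T = 1 (T = (157 + (-120 + (2 - 8*5)))² = (157 + (-120 + (2 - 40)))² = (157 + (-120 - 38))² = (157 - 158)² = (-1)² = 1)
T/((-365*(-391 + l(x(6), -12)))) = 1/(-365*(-391 - 9*(-12))) = 1/(-365*(-391 + 108)) = 1/(-365*(-283)) = 1/103295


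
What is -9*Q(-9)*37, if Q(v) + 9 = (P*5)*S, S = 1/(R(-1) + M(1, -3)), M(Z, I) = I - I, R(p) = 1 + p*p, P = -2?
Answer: 4662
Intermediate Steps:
R(p) = 1 + p²
M(Z, I) = 0
S = ½ (S = 1/((1 + (-1)²) + 0) = 1/((1 + 1) + 0) = 1/(2 + 0) = 1/2 = ½ ≈ 0.50000)
Q(v) = -14 (Q(v) = -9 - 2*5*(½) = -9 - 10*½ = -9 - 5 = -14)
-9*Q(-9)*37 = -9*(-14)*37 = 126*37 = 4662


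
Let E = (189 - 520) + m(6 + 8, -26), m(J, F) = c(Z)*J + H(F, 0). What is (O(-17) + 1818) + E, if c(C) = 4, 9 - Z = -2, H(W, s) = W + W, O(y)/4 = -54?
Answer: 1275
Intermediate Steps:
O(y) = -216 (O(y) = 4*(-54) = -216)
H(W, s) = 2*W
Z = 11 (Z = 9 - 1*(-2) = 9 + 2 = 11)
m(J, F) = 2*F + 4*J (m(J, F) = 4*J + 2*F = 2*F + 4*J)
E = -327 (E = (189 - 520) + (2*(-26) + 4*(6 + 8)) = -331 + (-52 + 4*14) = -331 + (-52 + 56) = -331 + 4 = -327)
(O(-17) + 1818) + E = (-216 + 1818) - 327 = 1602 - 327 = 1275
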